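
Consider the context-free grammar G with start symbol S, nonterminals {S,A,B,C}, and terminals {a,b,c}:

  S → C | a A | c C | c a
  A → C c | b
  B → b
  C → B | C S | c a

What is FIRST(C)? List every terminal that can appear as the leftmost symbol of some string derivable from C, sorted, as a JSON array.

FIRST iteration:
round 1:
  A via A→b: +{b}
  B via B→b: +{b}
  C via C→B: +{b}
  C via C→c a: +{c}
  S via S→C: +{b,c}
  S via S→a A: +{a}
  FIRST[S]={a,b,c}  FIRST[A]={b}  FIRST[B]={b}  FIRST[C]={b,c}
round 2:
  A via A→C c: +{c}
  FIRST[S]={a,b,c}  FIRST[A]={b,c}  FIRST[B]={b}  FIRST[C]={b,c}
round 3: (stable)
  FIRST[S]={a,b,c}  FIRST[A]={b,c}  FIRST[B]={b}  FIRST[C]={b,c}

FIRST(C) = ["b", "c"]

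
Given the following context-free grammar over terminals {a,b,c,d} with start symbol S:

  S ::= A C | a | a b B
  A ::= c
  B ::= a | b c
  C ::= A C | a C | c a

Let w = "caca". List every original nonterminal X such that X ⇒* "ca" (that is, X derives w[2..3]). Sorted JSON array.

Convert to CNF:
  S -> A C | T2 X3 | a
  A -> c
  B -> T0 T1 | a
  C -> A C | T1 T2 | T2 C
  T0 -> b
  T1 -> c
  T2 -> a
  X3 -> T0 B

CYK table (by increasing span) — only the sub-triangle for w[2..3]:
  T[2,2] 'c' = {A,T1}  orig:{A}
  T[3,3] 'a' = {B,S,T2}  orig:{B,S}
  T[2,3] 'ca' = {C}

Original NTs in T[2,3] deriving "ca": ["C"]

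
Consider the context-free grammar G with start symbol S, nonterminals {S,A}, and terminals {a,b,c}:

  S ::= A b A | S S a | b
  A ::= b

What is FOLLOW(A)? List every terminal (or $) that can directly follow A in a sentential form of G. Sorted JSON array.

FIRST sets, iterate to fixpoint:
iter 1:
  A via A→b: +{b}
  S via S→A b A: +{b}
  FIRST(S)={b}  FIRST(A)={b}
iter 2: done
  FIRST(S)={b}  FIRST(A)={b}

Compute FOLLOW by fixpoint:
FOLLOW(S) := {$}
iter 1:
  S→A b A: FOLLOW(A) ⊇ FIRST(b) = {b}; new: +{b}
  S→A b A: FOLLOW(A) ⊇ FOLLOW(S) ⊇ {$}; new: +{$}
  S→S S a: FOLLOW(S) ⊇ FIRST(S) = {b}; new: +{b}
  S→S S a: FOLLOW(S) ⊇ FIRST(a) = {a}; new: +{a}
  S: {$,a,b}  A: {$,b}
iter 2:
  S→A b A: FOLLOW(A) ⊇ FOLLOW(S) ⊇ {$,a,b}; new: +{a}
  S: {$,a,b}  A: {$,a,b}
iter 3: (stable)
  S: {$,a,b}  A: {$,a,b}

FOLLOW(A) = ["$", "a", "b"]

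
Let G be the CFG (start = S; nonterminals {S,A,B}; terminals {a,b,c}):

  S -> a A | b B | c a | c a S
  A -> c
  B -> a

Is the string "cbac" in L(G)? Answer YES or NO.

Convert to CNF:
  S -> T0 A | T1 B | T2 T0 | T2 X3
  A -> c
  B -> a
  T0 -> a
  T1 -> b
  T2 -> c
  X3 -> T0 S

CYK table (by increasing span):
  [0..0]={A,T2}  "c"  orig:{A}
  [1..1]={T1}  "b"  orig:{}
  [2..2]={B,T0}  "a"  orig:{B}
  [3..3]={A,T2}  "c"  orig:{A}
  [0..1]=∅  "cb"
  [1..2]={S}  "ba"
  [2..3]={S}  "ac"
  [0..2]=∅  "cba"
  [1..3]=∅  "bac"
  [0..3]=∅  "cbac"

S ∉ T[0,3] ⇒ NO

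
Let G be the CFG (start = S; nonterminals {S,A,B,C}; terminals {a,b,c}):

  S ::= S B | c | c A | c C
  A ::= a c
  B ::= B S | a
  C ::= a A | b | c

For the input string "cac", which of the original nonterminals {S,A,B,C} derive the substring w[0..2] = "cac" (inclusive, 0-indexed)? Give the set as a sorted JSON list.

CNF form of G:
  S -> S B | T1 A | T1 C | c
  A -> T0 T1
  B -> B S | a
  C -> T0 A | b | c
  T0 -> a
  T1 -> c

CYK fill, restricted to cells inside w[0..2]:
  cell(0,0) c: {C,S,T1}  orig:{C,S}
  cell(1,1) a: {B,T0}  orig:{B}
  cell(2,2) c: {C,S,T1}  orig:{C,S}
  cell(0,1) ca: {S}
  cell(1,2) ac: {A,B}
  cell(0,2) cac: {S}

Original NTs in T[0,2] deriving "cac": ["S"]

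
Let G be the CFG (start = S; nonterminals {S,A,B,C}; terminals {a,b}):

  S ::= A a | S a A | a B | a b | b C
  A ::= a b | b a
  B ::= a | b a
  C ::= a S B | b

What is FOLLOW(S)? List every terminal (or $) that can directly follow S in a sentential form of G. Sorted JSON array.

FIRST iteration:
round 1:
  A via A→a b: +{a}
  A via A→b a: +{b}
  B via B→a: +{a}
  B via B→b a: +{b}
  C via C→a S B: +{a}
  C via C→b: +{b}
  S via S→A a: +{a,b}
  FIRST[S]={a,b}  FIRST[A]={a,b}  FIRST[B]={a,b}  FIRST[C]={a,b}
round 2: — fixpoint
  FIRST[S]={a,b}  FIRST[A]={a,b}  FIRST[B]={a,b}  FIRST[C]={a,b}

FOLLOW iteration:
initialize: $ ∈ FOLLOW(S)
pass 1:
  C→a S B: FOLLOW(S) ⊇ FIRST(B) = {a,b}; new: +{a,b}
  S→A a: FOLLOW(A) ⊇ FIRST(a) = {a}; new: +{a}
  S→S a A: FOLLOW(A) ⊇ FOLLOW(S) ⊇ {$,a,b}; new: +{$,b}
  S→a B: FOLLOW(B) ⊇ FOLLOW(S) ⊇ {$,a,b}; new: +{$,a,b}
  S→b C: FOLLOW(C) ⊇ FOLLOW(S) ⊇ {$,a,b}; new: +{$,a,b}
  FOLLOW(S)={$,a,b}  FOLLOW(A)={$,a,b}  FOLLOW(B)={$,a,b}  FOLLOW(C)={$,a,b}
pass 2: — fixpoint
  FOLLOW(S)={$,a,b}  FOLLOW(A)={$,a,b}  FOLLOW(B)={$,a,b}  FOLLOW(C)={$,a,b}

FOLLOW(S) = ["$", "a", "b"]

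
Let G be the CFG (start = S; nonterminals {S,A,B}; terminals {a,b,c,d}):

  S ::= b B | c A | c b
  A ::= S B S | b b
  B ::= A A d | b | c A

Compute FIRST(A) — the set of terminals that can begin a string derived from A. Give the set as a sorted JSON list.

FIRST sets, iterate to fixpoint:
round 1:
  A via A→b b: +{b}
  B via B→A A d: +{b}
  B via B→c A: +{c}
  S via S→b B: +{b}
  S via S→c A: +{c}
  FIRST[S]={b,c}  FIRST[A]={b}  FIRST[B]={b,c}
round 2:
  A via A→S B S: +{c}
  FIRST[S]={b,c}  FIRST[A]={b,c}  FIRST[B]={b,c}
round 3: (stable)
  FIRST[S]={b,c}  FIRST[A]={b,c}  FIRST[B]={b,c}

FIRST(A) = ["b", "c"]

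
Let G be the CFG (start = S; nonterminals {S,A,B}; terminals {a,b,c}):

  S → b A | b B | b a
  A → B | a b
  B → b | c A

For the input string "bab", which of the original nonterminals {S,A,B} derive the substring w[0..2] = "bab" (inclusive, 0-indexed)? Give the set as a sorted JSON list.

Convert to CNF:
  S -> T1 A | T1 B | T1 T0
  A -> T0 T1 | T2 A | b
  B -> T2 A | b
  T0 -> a
  T1 -> b
  T2 -> c

CYK fill — only the sub-triangle for w[0..2]:
  [0..0]={A,B,T1}  "b"  orig:{A,B}
  [1..1]={T0}  "a"  orig:{}
  [2..2]={A,B,T1}  "b"  orig:{A,B}
  [0..1]={S}  "ba"
  [1..2]={A}  "ab"
  [0..2]={S}  "bab"

Original NTs in T[0,2] deriving "bab": ["S"]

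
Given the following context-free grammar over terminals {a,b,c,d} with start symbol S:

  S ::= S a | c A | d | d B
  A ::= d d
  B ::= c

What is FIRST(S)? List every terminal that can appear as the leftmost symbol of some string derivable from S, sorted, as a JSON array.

Compute FIRST by fixpoint:
round 1:
  A via A→d d: +{d}
  B via B→c: +{c}
  S via S→c A: +{c}
  S via S→d: +{d}
  FIRST[S]={c,d}  FIRST[A]={d}  FIRST[B]={c}
round 2: (no change)
  FIRST[S]={c,d}  FIRST[A]={d}  FIRST[B]={c}

FIRST(S) = ["c", "d"]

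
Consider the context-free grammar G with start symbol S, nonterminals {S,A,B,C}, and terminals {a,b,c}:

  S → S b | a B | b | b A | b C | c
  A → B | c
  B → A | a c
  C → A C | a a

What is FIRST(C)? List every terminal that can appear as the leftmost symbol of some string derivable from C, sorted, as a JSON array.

FIRST iteration:
iter 1:
  A via A→c: +{c}
  B via B→A: +{c}
  B via B→a c: +{a}
  C via C→A C: +{c}
  C via C→a a: +{a}
  S via S→a B: +{a}
  S via S→b: +{b}
  S via S→c: +{c}
  FIRST(S)={a,b,c}  FIRST(A)={c}  FIRST(B)={a,c}  FIRST(C)={a,c}
iter 2:
  A via A→B: +{a}
  FIRST(S)={a,b,c}  FIRST(A)={a,c}  FIRST(B)={a,c}  FIRST(C)={a,c}
iter 3: done
  FIRST(S)={a,b,c}  FIRST(A)={a,c}  FIRST(B)={a,c}  FIRST(C)={a,c}

FIRST(C) = ["a", "c"]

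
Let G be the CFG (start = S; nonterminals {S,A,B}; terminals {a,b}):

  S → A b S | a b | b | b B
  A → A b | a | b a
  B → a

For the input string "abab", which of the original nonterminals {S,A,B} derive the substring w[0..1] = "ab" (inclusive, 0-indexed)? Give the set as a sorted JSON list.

Convert to CNF:
  S -> A X2 | T0 B | T1 T0 | b
  A -> A T0 | T0 T1 | a
  B -> a
  T0 -> b
  T1 -> a
  X2 -> T0 S

CYK table (by increasing span) (cells [i..j] with 0 ≤ i ≤ j ≤ 1 only):
  [0..0]={A,B,T1}  "a"  orig:{A,B}
  [1..1]={S,T0}  "b"  orig:{S}
  [0..1]={A,S}  "ab"

Original NTs in T[0,1] deriving "ab": ["A", "S"]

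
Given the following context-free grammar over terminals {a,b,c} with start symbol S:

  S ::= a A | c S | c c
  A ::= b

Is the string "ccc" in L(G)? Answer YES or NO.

Convert to CNF:
  S -> T0 A | T1 S | T1 T1
  A -> b
  T0 -> a
  T1 -> c

CYK table (by increasing span):
  T[0,0] 'c' = {T1}  orig:{}
  T[1,1] 'c' = {T1}  orig:{}
  T[2,2] 'c' = {T1}  orig:{}
  T[0,1] 'cc' = {S}
  T[1,2] 'cc' = {S}
  T[0,2] 'ccc' = {S}

S ∈ T[0,2] ⇒ YES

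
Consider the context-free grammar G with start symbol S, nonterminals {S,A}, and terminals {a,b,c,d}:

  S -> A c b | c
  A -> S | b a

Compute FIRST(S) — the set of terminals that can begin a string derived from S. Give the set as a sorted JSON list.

Compute FIRST by fixpoint:
[1]
  A via A→b a: +{b}
  S via S→A c b: +{b}
  S via S→c: +{c}
  S: {b,c}  A: {b}
[2]
  A via A→S: +{c}
  S: {b,c}  A: {b,c}
[3] (stable)
  S: {b,c}  A: {b,c}

FIRST(S) = ["b", "c"]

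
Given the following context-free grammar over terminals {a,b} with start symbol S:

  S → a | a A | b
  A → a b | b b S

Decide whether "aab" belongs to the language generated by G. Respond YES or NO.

Convert to CNF:
  S -> T0 A | a | b
  A -> T0 T1 | T1 X2
  T0 -> a
  T1 -> b
  X2 -> T1 S

CYK fill:
  [0..0]={S,T0}  "a"  orig:{S}
  [1..1]={S,T0}  "a"  orig:{S}
  [2..2]={S,T1}  "b"  orig:{S}
  [0..1]=∅  "aa"
  [1..2]={A}  "ab"
  [0..2]={S}  "aab"

S ∈ T[0,2] ⇒ YES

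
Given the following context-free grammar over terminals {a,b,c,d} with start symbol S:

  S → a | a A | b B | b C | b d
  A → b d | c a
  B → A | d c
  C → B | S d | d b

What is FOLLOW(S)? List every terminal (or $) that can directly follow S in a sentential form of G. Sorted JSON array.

FIRST iteration:
round 1:
  A via A→b d: +{b}
  A via A→c a: +{c}
  B via B→A: +{b,c}
  B via B→d c: +{d}
  C via C→B: +{b,c,d}
  S via S→a: +{a}
  S via S→b B: +{b}
  S: {a,b}  A: {b,c}  B: {b,c,d}  C: {b,c,d}
round 2:
  C via C→S d: +{a}
  S: {a,b}  A: {b,c}  B: {b,c,d}  C: {a,b,c,d}
round 3: (stable)
  S: {a,b}  A: {b,c}  B: {b,c,d}  C: {a,b,c,d}

FOLLOW iteration:
FOLLOW(S) := {$}
iter 1:
  C→S d: FOLLOW(S) ⊇ FIRST(d) = {d}; new: +{d}
  S→a A: FOLLOW(A) ⊇ FOLLOW(S) ⊇ {$,d}; new: +{$,d}
  S→b B: FOLLOW(B) ⊇ FOLLOW(S) ⊇ {$,d}; new: +{$,d}
  S→b C: FOLLOW(C) ⊇ FOLLOW(S) ⊇ {$,d}; new: +{$,d}
  FOLLOW[S]={$,d}  FOLLOW[A]={$,d}  FOLLOW[B]={$,d}  FOLLOW[C]={$,d}
iter 2: — fixpoint
  FOLLOW[S]={$,d}  FOLLOW[A]={$,d}  FOLLOW[B]={$,d}  FOLLOW[C]={$,d}

FOLLOW(S) = ["$", "d"]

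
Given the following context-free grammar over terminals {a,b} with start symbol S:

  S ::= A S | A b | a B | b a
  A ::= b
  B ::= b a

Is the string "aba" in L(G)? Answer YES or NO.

Convert to CNF:
  S -> A S | A T0 | T0 T1 | T1 B
  A -> b
  B -> T0 T1
  T0 -> b
  T1 -> a

CYK table (by increasing span):
  T[0,0] 'a' = {T1}  orig:{}
  T[1,1] 'b' = {A,T0}  orig:{A}
  T[2,2] 'a' = {T1}  orig:{}
  T[0,1] 'ab' = ∅
  T[1,2] 'ba' = {B,S}
  T[0,2] 'aba' = {S}

S ∈ T[0,2] ⇒ YES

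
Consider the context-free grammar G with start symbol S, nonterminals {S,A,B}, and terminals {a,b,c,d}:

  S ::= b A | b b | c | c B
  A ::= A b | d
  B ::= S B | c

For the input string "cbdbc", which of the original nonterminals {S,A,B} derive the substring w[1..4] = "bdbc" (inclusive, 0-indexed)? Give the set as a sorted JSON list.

CNF form of G:
  S -> T0 A | T0 T0 | T1 B | c
  A -> A T0 | d
  B -> S B | c
  T0 -> b
  T1 -> c

Fill CYK table bottom-up (cells [i..j] with 1 ≤ i ≤ j ≤ 4 only):
  T[1,1] 'b' = {T0}  orig:{}
  T[2,2] 'd' = {A}
  T[3,3] 'b' = {T0}  orig:{}
  T[4,4] 'c' = {B,S,T1}  orig:{B,S}
  T[1,2] 'bd' = {S}
  T[2,3] 'db' = {A}
  T[3,4] 'bc' = ∅
  T[1,3] 'bdb' = {S}
  T[2,4] 'dbc' = ∅
  T[1,4] 'bdbc' = {B}

Original NTs in T[1,4] deriving "bdbc": ["B"]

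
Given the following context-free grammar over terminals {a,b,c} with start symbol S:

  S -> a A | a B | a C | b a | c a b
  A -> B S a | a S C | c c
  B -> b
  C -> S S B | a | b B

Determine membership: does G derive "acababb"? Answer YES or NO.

Convert to CNF:
  S -> T0 A | T0 B | T0 C | T1 X6 | T2 T0
  A -> B X3 | T0 X4 | T1 T1
  B -> b
  C -> S X5 | T2 B | a
  T0 -> a
  T1 -> c
  T2 -> b
  X3 -> S T0
  X4 -> S C
  X5 -> S B
  X6 -> T0 T2

Fill CYK table bottom-up:
  cell(0,0) a: {C,T0}  orig:{C}
  cell(1,1) c: {T1}  orig:{}
  cell(2,2) a: {C,T0}  orig:{C}
  cell(3,3) b: {B,T2}  orig:{B}
  cell(4,4) a: {C,T0}  orig:{C}
  cell(5,5) b: {B,T2}  orig:{B}
  cell(6,6) b: {B,T2}  orig:{B}
  cell(0,1) ac: ∅
  cell(1,2) ca: ∅
  cell(2,3) ab: {S,X6}  orig:{S}
  cell(3,4) ba: {S}
  cell(4,5) ab: {S,X6}  orig:{S}
  cell(5,6) bb: {C}
  cell(0,2) aca: ∅
  cell(1,3) cab: {S}
  cell(2,4) aba: {X3,X4}  orig:{}
  cell(3,5) bab: {X5}  orig:{}
  cell(4,6) abb: {S,X5}  orig:{S}
  cell(0,3) acab: ∅
  cell(1,4) caba: {X3,X4}  orig:{}
  cell(2,5) abab: ∅
  cell(3,6) babb: {X4}  orig:{}
  cell(0,4) acaba: {A}
  cell(1,5) cabab: ∅
  cell(2,6) ababb: {A,C}
  cell(0,5) acabab: ∅
  cell(1,6) cababb: {C}
  cell(0,6) acababb: {S}

S ∈ T[0,6] ⇒ YES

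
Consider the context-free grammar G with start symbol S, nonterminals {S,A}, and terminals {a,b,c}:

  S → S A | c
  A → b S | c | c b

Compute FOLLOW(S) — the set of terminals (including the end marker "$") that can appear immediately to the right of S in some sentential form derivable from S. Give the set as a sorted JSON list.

FIRST sets, iterate to fixpoint:
iter 1:
  A via A→b S: +{b}
  A via A→c: +{c}
  S via S→c: +{c}
  FIRST(S)={c}  FIRST(A)={b,c}
iter 2: done
  FIRST(S)={c}  FIRST(A)={b,c}

FOLLOW sets:
seed FOLLOW(S) with $
iter 1:
  S→S A: FOLLOW(S) ⊇ FIRST(A) = {b,c}; new: +{b,c}
  S→S A: FOLLOW(A) ⊇ FOLLOW(S) ⊇ {$,b,c}; new: +{$,b,c}
  S: {$,b,c}  A: {$,b,c}
iter 2: (stable)
  S: {$,b,c}  A: {$,b,c}

FOLLOW(S) = ["$", "b", "c"]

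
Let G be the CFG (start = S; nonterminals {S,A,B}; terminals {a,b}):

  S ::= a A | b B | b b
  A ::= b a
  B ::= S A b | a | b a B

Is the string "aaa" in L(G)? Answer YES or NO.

CNF form of G:
  S -> T0 B | T0 T0 | T1 A
  A -> T0 T1
  B -> S X2 | T0 X3 | a
  T0 -> b
  T1 -> a
  X2 -> A T0
  X3 -> T1 B

Fill CYK table bottom-up:
  [0..0]={B,T1}  "a"  orig:{B}
  [1..1]={B,T1}  "a"  orig:{B}
  [2..2]={B,T1}  "a"  orig:{B}
  [0..1]={X3}  "aa"  orig:{}
  [1..2]={X3}  "aa"  orig:{}
  [0..2]=∅  "aaa"

S ∉ T[0,2] ⇒ NO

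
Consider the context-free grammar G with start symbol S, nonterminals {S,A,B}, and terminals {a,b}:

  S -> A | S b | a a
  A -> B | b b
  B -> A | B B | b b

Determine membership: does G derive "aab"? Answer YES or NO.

CNF form of G:
  S -> B B | S T0 | T0 T0 | T1 T1
  A -> B B | T0 T0
  B -> B B | T0 T0
  T0 -> b
  T1 -> a

CYK table (by increasing span):
  cell(0,0) a: {T1}  orig:{}
  cell(1,1) a: {T1}  orig:{}
  cell(2,2) b: {T0}  orig:{}
  cell(0,1) aa: {S}
  cell(1,2) ab: ∅
  cell(0,2) aab: {S}

S ∈ T[0,2] ⇒ YES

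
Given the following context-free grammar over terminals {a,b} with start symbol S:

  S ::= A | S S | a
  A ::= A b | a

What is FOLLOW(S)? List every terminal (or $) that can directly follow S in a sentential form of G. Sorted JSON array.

Compute FIRST by fixpoint:
iter 1:
  A via A→a: +{a}
  S via S→A: +{a}
  FIRST[S]={a}  FIRST[A]={a}
iter 2: done
  FIRST[S]={a}  FIRST[A]={a}

FOLLOW sets:
seed FOLLOW(S) with $
iter 1:
  A→A b: FOLLOW(A) ⊇ FIRST(b) = {b}; new: +{b}
  S→A: FOLLOW(A) ⊇ FOLLOW(S) ⊇ {$}; new: +{$}
  S→S S: FOLLOW(S) ⊇ FIRST(S) = {a}; new: +{a}
  S: {$,a}  A: {$,b}
iter 2:
  S→A: FOLLOW(A) ⊇ FOLLOW(S) ⊇ {$,a}; new: +{a}
  S: {$,a}  A: {$,a,b}
iter 3: — fixpoint
  S: {$,a}  A: {$,a,b}

FOLLOW(S) = ["$", "a"]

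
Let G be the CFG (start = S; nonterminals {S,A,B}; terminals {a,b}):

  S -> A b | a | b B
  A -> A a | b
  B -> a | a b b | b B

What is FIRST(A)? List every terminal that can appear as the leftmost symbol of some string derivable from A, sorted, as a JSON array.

FIRST sets, iterate to fixpoint:
[1]
  A via A→b: +{b}
  B via B→a: +{a}
  B via B→b B: +{b}
  S via S→A b: +{b}
  S via S→a: +{a}
  S: {a,b}  A: {b}  B: {a,b}
[2] done
  S: {a,b}  A: {b}  B: {a,b}

FIRST(A) = ["b"]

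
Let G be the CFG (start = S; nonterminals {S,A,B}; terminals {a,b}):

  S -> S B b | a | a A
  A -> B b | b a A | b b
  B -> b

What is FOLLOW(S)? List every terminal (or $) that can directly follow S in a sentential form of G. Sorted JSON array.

FIRST sets, iterate to fixpoint:
round 1:
  A via A→b a A: +{b}
  B via B→b: +{b}
  S via S→a: +{a}
  FIRST(S)={a}  FIRST(A)={b}  FIRST(B)={b}
round 2: — fixpoint
  FIRST(S)={a}  FIRST(A)={b}  FIRST(B)={b}

FOLLOW sets:
seed FOLLOW(S) with $
iter 1:
  A→B b: FOLLOW(B) ⊇ FIRST(b) = {b}; new: +{b}
  S→S B b: FOLLOW(S) ⊇ FIRST(B) = {b}; new: +{b}
  S→a A: FOLLOW(A) ⊇ FOLLOW(S) ⊇ {$,b}; new: +{$,b}
  FOLLOW(S)={$,b}  FOLLOW(A)={$,b}  FOLLOW(B)={b}
iter 2: (no change)
  FOLLOW(S)={$,b}  FOLLOW(A)={$,b}  FOLLOW(B)={b}

FOLLOW(S) = ["$", "b"]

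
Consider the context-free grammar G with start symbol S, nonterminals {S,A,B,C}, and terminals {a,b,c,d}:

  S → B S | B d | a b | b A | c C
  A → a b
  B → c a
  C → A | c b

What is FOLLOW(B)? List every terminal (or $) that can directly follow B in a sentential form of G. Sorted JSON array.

Compute FIRST by fixpoint:
iter 1:
  A via A→a b: +{a}
  B via B→c a: +{c}
  C via C→A: +{a}
  C via C→c b: +{c}
  S via S→B S: +{c}
  S via S→a b: +{a}
  S via S→b A: +{b}
  FIRST(S)={a,b,c}  FIRST(A)={a}  FIRST(B)={c}  FIRST(C)={a,c}
iter 2: done
  FIRST(S)={a,b,c}  FIRST(A)={a}  FIRST(B)={c}  FIRST(C)={a,c}

FOLLOW iteration:
seed FOLLOW(S) with $
iter 1:
  S→B S: FOLLOW(B) ⊇ FIRST(S) = {a,b,c}; new: +{a,b,c}
  S→B d: FOLLOW(B) ⊇ FIRST(d) = {d}; new: +{d}
  S→b A: FOLLOW(A) ⊇ FOLLOW(S) ⊇ {$}; new: +{$}
  S→c C: FOLLOW(C) ⊇ FOLLOW(S) ⊇ {$}; new: +{$}
  FOLLOW[S]={$}  FOLLOW[A]={$}  FOLLOW[B]={a,b,c,d}  FOLLOW[C]={$}
iter 2: — fixpoint
  FOLLOW[S]={$}  FOLLOW[A]={$}  FOLLOW[B]={a,b,c,d}  FOLLOW[C]={$}

FOLLOW(B) = ["a", "b", "c", "d"]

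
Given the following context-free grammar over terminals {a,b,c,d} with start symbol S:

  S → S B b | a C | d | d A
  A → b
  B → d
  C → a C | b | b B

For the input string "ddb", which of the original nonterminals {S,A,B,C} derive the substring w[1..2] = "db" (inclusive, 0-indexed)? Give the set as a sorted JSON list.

CNF form of G:
  S -> S X3 | T0 C | T2 A | d
  A -> b
  B -> d
  C -> T0 C | T1 B | b
  T0 -> a
  T1 -> b
  T2 -> d
  X3 -> B T1

CYK table (by increasing span) (cells [i..j] with 1 ≤ i ≤ j ≤ 2 only):
  T[1,1] 'd' = {B,S,T2}  orig:{B,S}
  T[2,2] 'b' = {A,C,T1}  orig:{A,C}
  T[1,2] 'db' = {S,X3}  orig:{S}

Original NTs in T[1,2] deriving "db": ["S"]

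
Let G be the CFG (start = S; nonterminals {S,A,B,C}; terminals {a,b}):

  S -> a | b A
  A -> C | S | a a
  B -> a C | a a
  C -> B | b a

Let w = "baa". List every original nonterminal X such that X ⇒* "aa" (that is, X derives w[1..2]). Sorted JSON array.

CNF form of G:
  S -> T1 A | a
  A -> T0 C | T0 T0 | T1 A | T1 T0 | a
  B -> T0 C | T0 T0
  C -> T0 C | T0 T0 | T1 T0
  T0 -> a
  T1 -> b

Fill CYK table bottom-up (cells [i..j] with 1 ≤ i ≤ j ≤ 2 only):
  cell(1,1) a: {A,S,T0}  orig:{A,S}
  cell(2,2) a: {A,S,T0}  orig:{A,S}
  cell(1,2) aa: {A,B,C}

Original NTs in T[1,2] deriving "aa": ["A", "B", "C"]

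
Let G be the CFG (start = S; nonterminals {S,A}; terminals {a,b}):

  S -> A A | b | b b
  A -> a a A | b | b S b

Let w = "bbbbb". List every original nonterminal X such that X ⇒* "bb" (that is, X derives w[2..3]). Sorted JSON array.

Convert to CNF:
  S -> A A | T1 T1 | b
  A -> T0 X2 | T1 X3 | b
  T0 -> a
  T1 -> b
  X2 -> T0 A
  X3 -> S T1

Fill CYK table bottom-up — only the sub-triangle for w[2..3]:
  T[2,2] 'b' = {A,S,T1}  orig:{A,S}
  T[3,3] 'b' = {A,S,T1}  orig:{A,S}
  T[2,3] 'bb' = {S,X3}  orig:{S}

Original NTs in T[2,3] deriving "bb": ["S"]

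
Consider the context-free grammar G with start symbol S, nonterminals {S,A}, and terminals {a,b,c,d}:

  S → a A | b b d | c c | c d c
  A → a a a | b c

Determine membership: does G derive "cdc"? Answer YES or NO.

Convert to CNF:
  S -> T0 A | T1 X5 | T2 T2 | T2 X6
  A -> T0 X4 | T1 T2
  T0 -> a
  T1 -> b
  T2 -> c
  T3 -> d
  X4 -> T0 T0
  X5 -> T1 T3
  X6 -> T3 T2

CYK fill:
  T[0,0] 'c' = {T2}  orig:{}
  T[1,1] 'd' = {T3}  orig:{}
  T[2,2] 'c' = {T2}  orig:{}
  T[0,1] 'cd' = ∅
  T[1,2] 'dc' = {X6}  orig:{}
  T[0,2] 'cdc' = {S}

S ∈ T[0,2] ⇒ YES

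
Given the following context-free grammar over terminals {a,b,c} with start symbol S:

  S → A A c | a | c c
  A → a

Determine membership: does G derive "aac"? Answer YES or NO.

Convert to CNF:
  S -> A X1 | T0 T0 | a
  A -> a
  T0 -> c
  X1 -> A T0

Fill CYK table bottom-up:
  T[0,0] 'a' = {A,S}
  T[1,1] 'a' = {A,S}
  T[2,2] 'c' = {T0}  orig:{}
  T[0,1] 'aa' = ∅
  T[1,2] 'ac' = {X1}  orig:{}
  T[0,2] 'aac' = {S}

S ∈ T[0,2] ⇒ YES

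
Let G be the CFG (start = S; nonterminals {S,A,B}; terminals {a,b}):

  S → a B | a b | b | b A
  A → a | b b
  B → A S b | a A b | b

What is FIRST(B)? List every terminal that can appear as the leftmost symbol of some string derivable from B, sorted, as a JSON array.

FIRST iteration:
round 1:
  A via A→a: +{a}
  A via A→b b: +{b}
  B via B→A S b: +{a,b}
  S via S→a B: +{a}
  S via S→b: +{b}
  FIRST(S)={a,b}  FIRST(A)={a,b}  FIRST(B)={a,b}
round 2: done
  FIRST(S)={a,b}  FIRST(A)={a,b}  FIRST(B)={a,b}

FIRST(B) = ["a", "b"]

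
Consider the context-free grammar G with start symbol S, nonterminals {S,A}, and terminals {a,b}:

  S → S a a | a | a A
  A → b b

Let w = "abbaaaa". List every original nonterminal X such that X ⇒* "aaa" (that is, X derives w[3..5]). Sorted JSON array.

Convert to CNF:
  S -> S X2 | T1 A | a
  A -> T0 T0
  T0 -> b
  T1 -> a
  X2 -> T1 T1

CYK table (by increasing span) — only the sub-triangle for w[3..5]:
  T[3,3] 'a' = {S,T1}  orig:{S}
  T[4,4] 'a' = {S,T1}  orig:{S}
  T[5,5] 'a' = {S,T1}  orig:{S}
  T[3,4] 'aa' = {X2}  orig:{}
  T[4,5] 'aa' = {X2}  orig:{}
  T[3,5] 'aaa' = {S}

Original NTs in T[3,5] deriving "aaa": ["S"]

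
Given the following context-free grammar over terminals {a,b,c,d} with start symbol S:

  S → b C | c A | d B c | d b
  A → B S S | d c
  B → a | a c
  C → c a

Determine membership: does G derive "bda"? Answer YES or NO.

Convert to CNF:
  S -> T0 T3 | T0 X5 | T1 A | T3 C
  A -> B X4 | T0 T1
  B -> T2 T1 | a
  C -> T1 T2
  T0 -> d
  T1 -> c
  T2 -> a
  T3 -> b
  X4 -> S S
  X5 -> B T1

Fill CYK table bottom-up:
  [0..0]={T3}  "b"  orig:{}
  [1..1]={T0}  "d"  orig:{}
  [2..2]={B,T2}  "a"  orig:{B}
  [0..1]=∅  "bd"
  [1..2]=∅  "da"
  [0..2]=∅  "bda"

S ∉ T[0,2] ⇒ NO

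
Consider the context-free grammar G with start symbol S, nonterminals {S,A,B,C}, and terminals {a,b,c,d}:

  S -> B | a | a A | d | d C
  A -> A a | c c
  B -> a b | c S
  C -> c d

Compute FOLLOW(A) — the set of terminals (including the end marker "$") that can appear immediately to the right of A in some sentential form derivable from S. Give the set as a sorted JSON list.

FIRST sets, iterate to fixpoint:
round 1:
  A via A→c c: +{c}
  B via B→a b: +{a}
  B via B→c S: +{c}
  C via C→c d: +{c}
  S via S→B: +{a,c}
  S via S→d: +{d}
  FIRST[S]={a,c,d}  FIRST[A]={c}  FIRST[B]={a,c}  FIRST[C]={c}
round 2: — fixpoint
  FIRST[S]={a,c,d}  FIRST[A]={c}  FIRST[B]={a,c}  FIRST[C]={c}

Compute FOLLOW by fixpoint:
FOLLOW(S) := {$}
round 1:
  A→A a: FOLLOW(A) ⊇ FIRST(a) = {a}; new: +{a}
  S→B: FOLLOW(B) ⊇ FOLLOW(S) ⊇ {$}; new: +{$}
  S→a A: FOLLOW(A) ⊇ FOLLOW(S) ⊇ {$}; new: +{$}
  S→d C: FOLLOW(C) ⊇ FOLLOW(S) ⊇ {$}; new: +{$}
  S: {$}  A: {$,a}  B: {$}  C: {$}
round 2: — fixpoint
  S: {$}  A: {$,a}  B: {$}  C: {$}

FOLLOW(A) = ["$", "a"]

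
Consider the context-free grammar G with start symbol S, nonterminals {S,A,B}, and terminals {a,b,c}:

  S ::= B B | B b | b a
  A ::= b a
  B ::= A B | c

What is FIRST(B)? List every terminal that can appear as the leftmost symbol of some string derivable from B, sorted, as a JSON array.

Compute FIRST by fixpoint:
pass 1:
  A via A→b a: +{b}
  B via B→A B: +{b}
  B via B→c: +{c}
  S via S→B B: +{b,c}
  FIRST[S]={b,c}  FIRST[A]={b}  FIRST[B]={b,c}
pass 2: (stable)
  FIRST[S]={b,c}  FIRST[A]={b}  FIRST[B]={b,c}

FIRST(B) = ["b", "c"]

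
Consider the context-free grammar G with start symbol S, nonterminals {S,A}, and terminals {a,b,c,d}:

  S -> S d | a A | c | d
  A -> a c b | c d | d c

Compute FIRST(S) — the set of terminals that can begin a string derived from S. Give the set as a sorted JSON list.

Compute FIRST by fixpoint:
round 1:
  A via A→a c b: +{a}
  A via A→c d: +{c}
  A via A→d c: +{d}
  S via S→a A: +{a}
  S via S→c: +{c}
  S via S→d: +{d}
  FIRST(S)={a,c,d}  FIRST(A)={a,c,d}
round 2: — fixpoint
  FIRST(S)={a,c,d}  FIRST(A)={a,c,d}

FIRST(S) = ["a", "c", "d"]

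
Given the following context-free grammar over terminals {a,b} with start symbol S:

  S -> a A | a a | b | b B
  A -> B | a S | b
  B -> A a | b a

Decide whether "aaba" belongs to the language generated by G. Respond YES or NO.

CNF form of G:
  S -> T0 A | T0 T0 | T1 B | b
  A -> A T0 | T0 S | T1 T0 | b
  B -> A T0 | T1 T0
  T0 -> a
  T1 -> b

Fill CYK table bottom-up:
  T[0,0] 'a' = {T0}  orig:{}
  T[1,1] 'a' = {T0}  orig:{}
  T[2,2] 'b' = {A,S,T1}  orig:{A,S}
  T[3,3] 'a' = {T0}  orig:{}
  T[0,1] 'aa' = {S}
  T[1,2] 'ab' = {A,S}
  T[2,3] 'ba' = {A,B}
  T[0,2] 'aab' = {A,S}
  T[1,3] 'aba' = {A,B,S}
  T[0,3] 'aaba' = {A,B,S}

S ∈ T[0,3] ⇒ YES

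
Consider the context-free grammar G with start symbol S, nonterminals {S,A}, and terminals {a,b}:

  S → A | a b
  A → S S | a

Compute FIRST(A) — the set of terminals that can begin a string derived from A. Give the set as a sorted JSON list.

Compute FIRST by fixpoint:
pass 1:
  A via A→a: +{a}
  S via S→A: +{a}
  S: {a}  A: {a}
pass 2: — fixpoint
  S: {a}  A: {a}

FIRST(A) = ["a"]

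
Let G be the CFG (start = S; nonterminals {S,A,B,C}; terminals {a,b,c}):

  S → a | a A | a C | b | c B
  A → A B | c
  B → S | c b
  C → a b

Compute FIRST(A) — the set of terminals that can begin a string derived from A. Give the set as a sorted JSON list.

Compute FIRST by fixpoint:
round 1:
  A via A→c: +{c}
  B via B→c b: +{c}
  C via C→a b: +{a}
  S via S→a: +{a}
  S via S→b: +{b}
  S via S→c B: +{c}
  FIRST(S)={a,b,c}  FIRST(A)={c}  FIRST(B)={c}  FIRST(C)={a}
round 2:
  B via B→S: +{a,b}
  FIRST(S)={a,b,c}  FIRST(A)={c}  FIRST(B)={a,b,c}  FIRST(C)={a}
round 3: (no change)
  FIRST(S)={a,b,c}  FIRST(A)={c}  FIRST(B)={a,b,c}  FIRST(C)={a}

FIRST(A) = ["c"]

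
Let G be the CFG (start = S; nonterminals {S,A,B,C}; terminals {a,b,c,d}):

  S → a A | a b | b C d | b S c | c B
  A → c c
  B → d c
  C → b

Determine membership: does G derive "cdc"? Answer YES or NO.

Convert to CNF:
  S -> T0 B | T2 A | T2 T3 | T3 X4 | T3 X5
  A -> T0 T0
  B -> T1 T0
  C -> b
  T0 -> c
  T1 -> d
  T2 -> a
  T3 -> b
  X4 -> C T1
  X5 -> S T0

CYK fill:
  [0..0]={T0}  "c"  orig:{}
  [1..1]={T1}  "d"  orig:{}
  [2..2]={T0}  "c"  orig:{}
  [0..1]=∅  "cd"
  [1..2]={B}  "dc"
  [0..2]={S}  "cdc"

S ∈ T[0,2] ⇒ YES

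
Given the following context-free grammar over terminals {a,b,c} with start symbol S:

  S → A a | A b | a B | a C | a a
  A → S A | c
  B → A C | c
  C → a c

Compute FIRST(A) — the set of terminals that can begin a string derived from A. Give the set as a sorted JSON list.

Compute FIRST by fixpoint:
iter 1:
  A via A→c: +{c}
  B via B→A C: +{c}
  C via C→a c: +{a}
  S via S→A a: +{c}
  S via S→a B: +{a}
  FIRST(S)={a,c}  FIRST(A)={c}  FIRST(B)={c}  FIRST(C)={a}
iter 2:
  A via A→S A: +{a}
  B via B→A C: +{a}
  FIRST(S)={a,c}  FIRST(A)={a,c}  FIRST(B)={a,c}  FIRST(C)={a}
iter 3: done
  FIRST(S)={a,c}  FIRST(A)={a,c}  FIRST(B)={a,c}  FIRST(C)={a}

FIRST(A) = ["a", "c"]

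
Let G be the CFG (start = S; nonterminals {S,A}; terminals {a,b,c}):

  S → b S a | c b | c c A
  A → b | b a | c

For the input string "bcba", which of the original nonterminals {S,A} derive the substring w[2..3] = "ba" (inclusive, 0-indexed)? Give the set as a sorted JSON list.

CNF form of G:
  S -> T0 X3 | T2 T0 | T2 X4
  A -> T0 T1 | b | c
  T0 -> b
  T1 -> a
  T2 -> c
  X3 -> S T1
  X4 -> T2 A

CYK table (by increasing span) — only the sub-triangle for w[2..3]:
  T[2,2] 'b' = {A,T0}  orig:{A}
  T[3,3] 'a' = {T1}  orig:{}
  T[2,3] 'ba' = {A}

Original NTs in T[2,3] deriving "ba": ["A"]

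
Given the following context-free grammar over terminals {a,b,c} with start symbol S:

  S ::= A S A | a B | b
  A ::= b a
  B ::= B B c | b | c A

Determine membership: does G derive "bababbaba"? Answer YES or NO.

Convert to CNF:
  S -> A X4 | T1 B | b
  A -> T0 T1
  B -> B X3 | T2 A | b
  T0 -> b
  T1 -> a
  T2 -> c
  X3 -> B T2
  X4 -> S A

CYK fill:
  cell(0,0) b: {B,S,T0}  orig:{B,S}
  cell(1,1) a: {T1}  orig:{}
  cell(2,2) b: {B,S,T0}  orig:{B,S}
  cell(3,3) a: {T1}  orig:{}
  cell(4,4) b: {B,S,T0}  orig:{B,S}
  cell(5,5) b: {B,S,T0}  orig:{B,S}
  cell(6,6) a: {T1}  orig:{}
  cell(7,7) b: {B,S,T0}  orig:{B,S}
  cell(8,8) a: {T1}  orig:{}
  cell(0,1) ba: {A}
  cell(1,2) ab: {S}
  cell(2,3) ba: {A}
  cell(3,4) ab: {S}
  cell(4,5) bb: ∅
  cell(5,6) ba: {A}
  cell(6,7) ab: {S}
  cell(7,8) ba: {A}
  cell(0,2) bab: ∅
  cell(1,3) aba: ∅
  cell(2,4) bab: ∅
  cell(3,5) abb: ∅
  cell(4,6) bba: {X4}  orig:{}
  cell(5,7) bab: ∅
  cell(6,8) aba: ∅
  cell(0,3) baba: ∅
  cell(1,4) abab: ∅
  cell(2,5) babb: ∅
  cell(3,6) abba: {X4}  orig:{}
  cell(4,7) bbab: ∅
  cell(5,8) baba: ∅
  cell(0,4) babab: ∅
  cell(1,5) ababb: ∅
  cell(2,6) babba: {S}
  cell(3,7) abbab: ∅
  cell(4,8) bbaba: ∅
  cell(0,5) bababb: ∅
  cell(1,6) ababba: ∅
  cell(2,7) babbab: ∅
  cell(3,8) abbaba: ∅
  cell(0,6) bababba: ∅
  cell(1,7) ababbab: ∅
  cell(2,8) babbaba: {X4}  orig:{}
  cell(0,7) bababbab: ∅
  cell(1,8) ababbaba: ∅
  cell(0,8) bababbaba: {S}

S ∈ T[0,8] ⇒ YES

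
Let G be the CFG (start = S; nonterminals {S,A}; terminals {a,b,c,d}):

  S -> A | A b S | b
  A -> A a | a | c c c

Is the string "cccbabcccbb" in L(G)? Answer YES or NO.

CNF form of G:
  S -> A T0 | A X4 | T1 X5 | a | b
  A -> A T0 | T1 X3 | a
  T0 -> a
  T1 -> c
  T2 -> b
  X3 -> T1 T1
  X4 -> T2 S
  X5 -> T1 T1

CYK table (by increasing span):
  cell(0,0) c: {T1}  orig:{}
  cell(1,1) c: {T1}  orig:{}
  cell(2,2) c: {T1}  orig:{}
  cell(3,3) b: {S,T2}  orig:{S}
  cell(4,4) a: {A,S,T0}  orig:{A,S}
  cell(5,5) b: {S,T2}  orig:{S}
  cell(6,6) c: {T1}  orig:{}
  cell(7,7) c: {T1}  orig:{}
  cell(8,8) c: {T1}  orig:{}
  cell(9,9) b: {S,T2}  orig:{S}
  cell(10,10) b: {S,T2}  orig:{S}
  cell(0,1) cc: {X3,X5}  orig:{}
  cell(1,2) cc: {X3,X5}  orig:{}
  cell(2,3) cb: ∅
  cell(3,4) ba: {X4}  orig:{}
  cell(4,5) ab: ∅
  cell(5,6) bc: ∅
  cell(6,7) cc: {X3,X5}  orig:{}
  cell(7,8) cc: {X3,X5}  orig:{}
  cell(8,9) cb: ∅
  cell(9,10) bb: {X4}  orig:{}
  cell(0,2) ccc: {A,S}
  cell(1,3) ccb: ∅
  cell(2,4) cba: ∅
  cell(3,5) bab: ∅
  cell(4,6) abc: ∅
  cell(5,7) bcc: ∅
  cell(6,8) ccc: {A,S}
  cell(7,9) ccb: ∅
  cell(8,10) cbb: ∅
  cell(0,3) cccb: ∅
  cell(1,4) ccba: ∅
  cell(2,5) cbab: ∅
  cell(3,6) babc: ∅
  cell(4,7) abcc: ∅
  cell(5,8) bccc: {X4}  orig:{}
  cell(6,9) cccb: ∅
  cell(7,10) ccbb: ∅
  cell(0,4) cccba: {S}
  cell(1,5) ccbab: ∅
  cell(2,6) cbabc: ∅
  cell(3,7) babcc: ∅
  cell(4,8) abccc: {S}
  cell(5,9) bcccb: ∅
  cell(6,10) cccbb: {S}
  cell(0,5) cccbab: ∅
  cell(1,6) ccbabc: ∅
  cell(2,7) cbabcc: ∅
  cell(3,8) babccc: {X4}  orig:{}
  cell(4,9) abcccb: ∅
  cell(5,10) bcccbb: {X4}  orig:{}
  cell(0,6) cccbabc: ∅
  cell(1,7) ccbabcc: ∅
  cell(2,8) cbabccc: ∅
  cell(3,9) babcccb: ∅
  cell(4,10) abcccbb: {S}
  cell(0,7) cccbabcc: ∅
  cell(1,8) ccbabccc: ∅
  cell(2,9) cbabcccb: ∅
  cell(3,10) babcccbb: {X4}  orig:{}
  cell(0,8) cccbabccc: {S}
  cell(1,9) ccbabcccb: ∅
  cell(2,10) cbabcccbb: ∅
  cell(0,9) cccbabcccb: ∅
  cell(1,10) ccbabcccbb: ∅
  cell(0,10) cccbabcccbb: {S}

S ∈ T[0,10] ⇒ YES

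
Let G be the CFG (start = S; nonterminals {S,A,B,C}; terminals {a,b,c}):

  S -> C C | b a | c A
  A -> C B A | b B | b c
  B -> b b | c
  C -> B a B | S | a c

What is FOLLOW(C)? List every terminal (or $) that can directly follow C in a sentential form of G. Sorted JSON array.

FIRST sets, iterate to fixpoint:
iter 1:
  A via A→b B: +{b}
  B via B→b b: +{b}
  B via B→c: +{c}
  C via C→B a B: +{b,c}
  C via C→a c: +{a}
  S via S→C C: +{a,b,c}
  FIRST[S]={a,b,c}  FIRST[A]={b}  FIRST[B]={b,c}  FIRST[C]={a,b,c}
iter 2:
  A via A→C B A: +{a,c}
  FIRST[S]={a,b,c}  FIRST[A]={a,b,c}  FIRST[B]={b,c}  FIRST[C]={a,b,c}
iter 3: (stable)
  FIRST[S]={a,b,c}  FIRST[A]={a,b,c}  FIRST[B]={b,c}  FIRST[C]={a,b,c}

FOLLOW iteration:
FOLLOW(S) := {$}
iter 1:
  A→C B A: FOLLOW(C) ⊇ FIRST(B) = {b,c}; new: +{b,c}
  A→C B A: FOLLOW(B) ⊇ FIRST(A) = {a,b,c}; new: +{a,b,c}
  C→S: FOLLOW(S) ⊇ FOLLOW(C) ⊇ {b,c}; new: +{b,c}
  S→C C: FOLLOW(C) ⊇ FIRST(C) = {a,b,c}; new: +{a}
  S→C C: FOLLOW(C) ⊇ FOLLOW(S) ⊇ {$,b,c}; new: +{$}
  S→c A: FOLLOW(A) ⊇ FOLLOW(S) ⊇ {$,b,c}; new: +{$,b,c}
  FOLLOW(S)={$,b,c}  FOLLOW(A)={$,b,c}  FOLLOW(B)={a,b,c}  FOLLOW(C)={$,a,b,c}
iter 2:
  A→b B: FOLLOW(B) ⊇ FOLLOW(A) ⊇ {$,b,c}; new: +{$}
  C→S: FOLLOW(S) ⊇ FOLLOW(C) ⊇ {$,a,b,c}; new: +{a}
  S→c A: FOLLOW(A) ⊇ FOLLOW(S) ⊇ {$,a,b,c}; new: +{a}
  FOLLOW(S)={$,a,b,c}  FOLLOW(A)={$,a,b,c}  FOLLOW(B)={$,a,b,c}  FOLLOW(C)={$,a,b,c}
iter 3: done
  FOLLOW(S)={$,a,b,c}  FOLLOW(A)={$,a,b,c}  FOLLOW(B)={$,a,b,c}  FOLLOW(C)={$,a,b,c}

FOLLOW(C) = ["$", "a", "b", "c"]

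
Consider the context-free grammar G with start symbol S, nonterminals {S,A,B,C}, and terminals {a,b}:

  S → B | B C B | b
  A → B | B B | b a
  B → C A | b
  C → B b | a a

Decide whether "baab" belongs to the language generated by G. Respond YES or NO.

Convert to CNF:
  S -> B X2 | C A | b
  A -> B B | C A | T0 T1 | b
  B -> C A | b
  C -> B T0 | T1 T1
  T0 -> b
  T1 -> a
  X2 -> C B

CYK fill:
  [0..0]={A,B,S,T0}  "b"  orig:{A,B,S}
  [1..1]={T1}  "a"  orig:{}
  [2..2]={T1}  "a"  orig:{}
  [3..3]={A,B,S,T0}  "b"  orig:{A,B,S}
  [0..1]={A}  "ba"
  [1..2]={C}  "aa"
  [2..3]=∅  "ab"
  [0..2]=∅  "baa"
  [1..3]={A,B,S,X2}  "aab"  orig:{A,B,S}
  [0..3]={A,S}  "baab"

S ∈ T[0,3] ⇒ YES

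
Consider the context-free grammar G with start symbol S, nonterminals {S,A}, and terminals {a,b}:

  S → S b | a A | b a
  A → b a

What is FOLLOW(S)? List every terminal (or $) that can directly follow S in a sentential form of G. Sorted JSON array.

FIRST sets, iterate to fixpoint:
round 1:
  A via A→b a: +{b}
  S via S→a A: +{a}
  S via S→b a: +{b}
  FIRST(S)={a,b}  FIRST(A)={b}
round 2: — fixpoint
  FIRST(S)={a,b}  FIRST(A)={b}

Compute FOLLOW by fixpoint:
seed FOLLOW(S) with $
[1]
  S→S b: FOLLOW(S) ⊇ FIRST(b) = {b}; new: +{b}
  S→a A: FOLLOW(A) ⊇ FOLLOW(S) ⊇ {$,b}; new: +{$,b}
  S: {$,b}  A: {$,b}
[2] (stable)
  S: {$,b}  A: {$,b}

FOLLOW(S) = ["$", "b"]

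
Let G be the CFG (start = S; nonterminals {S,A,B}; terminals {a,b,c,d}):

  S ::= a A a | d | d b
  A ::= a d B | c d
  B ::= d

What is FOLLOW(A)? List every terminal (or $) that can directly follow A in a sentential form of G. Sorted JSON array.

FIRST iteration:
pass 1:
  A via A→a d B: +{a}
  A via A→c d: +{c}
  B via B→d: +{d}
  S via S→a A a: +{a}
  S via S→d: +{d}
  FIRST[S]={a,d}  FIRST[A]={a,c}  FIRST[B]={d}
pass 2: done
  FIRST[S]={a,d}  FIRST[A]={a,c}  FIRST[B]={d}

FOLLOW sets:
FOLLOW(S) := {$}
iter 1:
  S→a A a: FOLLOW(A) ⊇ FIRST(a) = {a}; new: +{a}
  FOLLOW(S)={$}  FOLLOW(A)={a}  FOLLOW(B)={}
iter 2:
  A→a d B: FOLLOW(B) ⊇ FOLLOW(A) ⊇ {a}; new: +{a}
  FOLLOW(S)={$}  FOLLOW(A)={a}  FOLLOW(B)={a}
iter 3: done
  FOLLOW(S)={$}  FOLLOW(A)={a}  FOLLOW(B)={a}

FOLLOW(A) = ["a"]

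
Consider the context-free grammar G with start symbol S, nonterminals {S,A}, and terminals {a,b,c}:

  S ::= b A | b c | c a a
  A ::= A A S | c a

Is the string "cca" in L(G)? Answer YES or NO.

Convert to CNF:
  S -> T0 X4 | T2 A | T2 T0
  A -> A X3 | T0 T1
  T0 -> c
  T1 -> a
  T2 -> b
  X3 -> A S
  X4 -> T1 T1

CYK table (by increasing span):
  T[0,0] 'c' = {T0}  orig:{}
  T[1,1] 'c' = {T0}  orig:{}
  T[2,2] 'a' = {T1}  orig:{}
  T[0,1] 'cc' = ∅
  T[1,2] 'ca' = {A}
  T[0,2] 'cca' = ∅

S ∉ T[0,2] ⇒ NO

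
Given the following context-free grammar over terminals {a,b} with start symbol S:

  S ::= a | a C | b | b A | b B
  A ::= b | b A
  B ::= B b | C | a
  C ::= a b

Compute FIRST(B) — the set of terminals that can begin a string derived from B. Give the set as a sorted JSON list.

Compute FIRST by fixpoint:
pass 1:
  A via A→b: +{b}
  B via B→a: +{a}
  C via C→a b: +{a}
  S via S→a: +{a}
  S via S→b: +{b}
  FIRST[S]={a,b}  FIRST[A]={b}  FIRST[B]={a}  FIRST[C]={a}
pass 2: (no change)
  FIRST[S]={a,b}  FIRST[A]={b}  FIRST[B]={a}  FIRST[C]={a}

FIRST(B) = ["a"]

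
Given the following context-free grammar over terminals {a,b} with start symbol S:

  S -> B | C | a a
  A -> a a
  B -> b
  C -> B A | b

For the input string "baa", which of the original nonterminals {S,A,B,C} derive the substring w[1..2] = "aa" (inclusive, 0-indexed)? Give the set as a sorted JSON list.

Convert to CNF:
  S -> B A | T0 T0 | b
  A -> T0 T0
  B -> b
  C -> B A | b
  T0 -> a

CYK table (by increasing span) — only the sub-triangle for w[1..2]:
  cell(1,1) a: {T0}  orig:{}
  cell(2,2) a: {T0}  orig:{}
  cell(1,2) aa: {A,S}

Original NTs in T[1,2] deriving "aa": ["A", "S"]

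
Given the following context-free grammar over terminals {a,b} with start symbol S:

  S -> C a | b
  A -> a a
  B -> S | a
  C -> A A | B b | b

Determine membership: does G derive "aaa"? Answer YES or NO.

CNF form of G:
  S -> C T0 | b
  A -> T0 T0
  B -> C T0 | a | b
  C -> A A | B T1 | b
  T0 -> a
  T1 -> b

Fill CYK table bottom-up:
  [0..0]={B,T0}  "a"  orig:{B}
  [1..1]={B,T0}  "a"  orig:{B}
  [2..2]={B,T0}  "a"  orig:{B}
  [0..1]={A}  "aa"
  [1..2]={A}  "aa"
  [0..2]=∅  "aaa"

S ∉ T[0,2] ⇒ NO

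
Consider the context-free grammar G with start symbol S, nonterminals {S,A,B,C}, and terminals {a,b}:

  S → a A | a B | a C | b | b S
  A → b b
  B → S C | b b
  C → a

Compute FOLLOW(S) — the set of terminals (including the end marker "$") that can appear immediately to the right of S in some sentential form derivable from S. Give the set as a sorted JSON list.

FIRST sets, iterate to fixpoint:
[1]
  A via A→b b: +{b}
  B via B→b b: +{b}
  C via C→a: +{a}
  S via S→a A: +{a}
  S via S→b: +{b}
  S: {a,b}  A: {b}  B: {b}  C: {a}
[2]
  B via B→S C: +{a}
  S: {a,b}  A: {b}  B: {a,b}  C: {a}
[3] (no change)
  S: {a,b}  A: {b}  B: {a,b}  C: {a}

FOLLOW sets:
seed FOLLOW(S) with $
pass 1:
  B→S C: FOLLOW(S) ⊇ FIRST(C) = {a}; new: +{a}
  S→a A: FOLLOW(A) ⊇ FOLLOW(S) ⊇ {$,a}; new: +{$,a}
  S→a B: FOLLOW(B) ⊇ FOLLOW(S) ⊇ {$,a}; new: +{$,a}
  S→a C: FOLLOW(C) ⊇ FOLLOW(S) ⊇ {$,a}; new: +{$,a}
  FOLLOW[S]={$,a}  FOLLOW[A]={$,a}  FOLLOW[B]={$,a}  FOLLOW[C]={$,a}
pass 2: (no change)
  FOLLOW[S]={$,a}  FOLLOW[A]={$,a}  FOLLOW[B]={$,a}  FOLLOW[C]={$,a}

FOLLOW(S) = ["$", "a"]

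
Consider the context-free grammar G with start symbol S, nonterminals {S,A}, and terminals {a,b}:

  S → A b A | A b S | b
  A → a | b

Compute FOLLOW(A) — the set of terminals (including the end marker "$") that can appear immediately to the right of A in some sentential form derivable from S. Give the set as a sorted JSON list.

Compute FIRST by fixpoint:
[1]
  A via A→a: +{a}
  A via A→b: +{b}
  S via S→A b A: +{a,b}
  S: {a,b}  A: {a,b}
[2] done
  S: {a,b}  A: {a,b}

FOLLOW iteration:
seed FOLLOW(S) with $
iter 1:
  S→A b A: FOLLOW(A) ⊇ FIRST(b) = {b}; new: +{b}
  S→A b A: FOLLOW(A) ⊇ FOLLOW(S) ⊇ {$}; new: +{$}
  S: {$}  A: {$,b}
iter 2: done
  S: {$}  A: {$,b}

FOLLOW(A) = ["$", "b"]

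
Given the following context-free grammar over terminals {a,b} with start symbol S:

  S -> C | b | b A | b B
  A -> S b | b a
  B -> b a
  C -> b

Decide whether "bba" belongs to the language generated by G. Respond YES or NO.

Convert to CNF:
  S -> T0 A | T0 B | b
  A -> S T0 | T0 T1
  B -> T0 T1
  C -> b
  T0 -> b
  T1 -> a

CYK table (by increasing span):
  T[0,0] 'b' = {C,S,T0}  orig:{C,S}
  T[1,1] 'b' = {C,S,T0}  orig:{C,S}
  T[2,2] 'a' = {T1}  orig:{}
  T[0,1] 'bb' = {A}
  T[1,2] 'ba' = {A,B}
  T[0,2] 'bba' = {S}

S ∈ T[0,2] ⇒ YES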